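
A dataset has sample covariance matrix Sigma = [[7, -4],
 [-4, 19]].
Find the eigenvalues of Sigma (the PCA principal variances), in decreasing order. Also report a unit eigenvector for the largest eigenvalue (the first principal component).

Step 1 — characteristic polynomial of 2×2 Sigma:
  det(Sigma - λI) = λ² - trace · λ + det = 0.
  trace = 7 + 19 = 26, det = 7·19 - (-4)² = 117.
Step 2 — discriminant:
  Δ = trace² - 4·det = 676 - 468 = 208.
Step 3 — eigenvalues:
  λ = (trace ± √Δ)/2 = (26 ± 14.4222)/2,
  λ_1 = 20.2111,  λ_2 = 5.7889.

Step 4 — unit eigenvector for λ_1: solve (Sigma - λ_1 I)v = 0. First row:
  (7 - 20.2111)·v_x + (-4)·v_y = 0, i.e. (-13.2111)·v_x + (-4)·v_y = 0,
  so v ∝ (b, λ_1 - a) = (-4, 13.2111); multiply by -1 so the first entry is positive: u = (4, -13.2111).
  ||u|| = √((4)² + (-13.2111)²) = √(190.5332) ≈ 13.8034,
  v_1 = u/||u|| ≈ (0.2898, -0.9571) (||v_1|| = 1).

λ_1 = 20.2111,  λ_2 = 5.7889;  v_1 ≈ (0.2898, -0.9571)


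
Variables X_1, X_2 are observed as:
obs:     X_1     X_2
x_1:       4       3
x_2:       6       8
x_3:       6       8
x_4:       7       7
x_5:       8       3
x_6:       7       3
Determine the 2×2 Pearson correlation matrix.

Step 1 — column means:
  mean(X_1) = (4 + 6 + 6 + 7 + 8 + 7) / 6 = 38/6 = 6.3333
  mean(X_2) = (3 + 8 + 8 + 7 + 3 + 3) / 6 = 32/6 = 5.3333

Step 2 — sample variances and covariances s[i,j] = (1/(n-1)) · Σ_k (x_{k,i} - mean_i) · (x_{k,j} - mean_j), with n-1 = 5:
  s[X_1,X_1] = ((-2.3333)·(-2.3333) + (-0.3333)·(-0.3333) + (-0.3333)·(-0.3333) + (0.6667)·(0.6667) + (1.6667)·(1.6667) + (0.6667)·(0.6667)) / 5 = 9.3333/5 = 1.8667
  s[X_1,X_2] = ((-2.3333)·(-2.3333) + (-0.3333)·(2.6667) + (-0.3333)·(2.6667) + (0.6667)·(1.6667) + (1.6667)·(-2.3333) + (0.6667)·(-2.3333)) / 5 = -0.6667/5 = -0.1333
  s[X_2,X_2] = ((-2.3333)·(-2.3333) + (2.6667)·(2.6667) + (2.6667)·(2.6667) + (1.6667)·(1.6667) + (-2.3333)·(-2.3333) + (-2.3333)·(-2.3333)) / 5 = 33.3333/5 = 6.6667
  Sample standard deviations s_i = √(s[i,i]):
  s(X_1) = √(1.8667) = 1.3663
  s(X_2) = √(6.6667) = 2.582

Step 3 — r_{ij} = s_{ij} / (s_i · s_j):
  r[X_1,X_1] = 1 (diagonal).
  r[X_1,X_2] = -0.1333 / (1.3663 · 2.582) = -0.1333 / 3.5277 = -0.0378
  r[X_2,X_2] = 1 (diagonal).

R is symmetric with unit diagonal. Assembling:

R = [[1, -0.0378],
 [-0.0378, 1]]


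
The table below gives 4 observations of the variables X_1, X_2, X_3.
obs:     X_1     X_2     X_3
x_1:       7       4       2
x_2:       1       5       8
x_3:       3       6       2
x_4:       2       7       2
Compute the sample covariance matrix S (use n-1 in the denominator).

Step 1 — column means:
  mean(X_1) = (7 + 1 + 3 + 2) / 4 = 13/4 = 3.25
  mean(X_2) = (4 + 5 + 6 + 7) / 4 = 22/4 = 5.5
  mean(X_3) = (2 + 8 + 2 + 2) / 4 = 14/4 = 3.5

Step 2 — sample covariance S[i,j] = (1/(n-1)) · Σ_k (x_{k,i} - mean_i) · (x_{k,j} - mean_j), with n-1 = 3.
  S[X_1,X_1] = ((3.75)·(3.75) + (-2.25)·(-2.25) + (-0.25)·(-0.25) + (-1.25)·(-1.25)) / 3 = 20.75/3 = 6.9167
  S[X_1,X_2] = ((3.75)·(-1.5) + (-2.25)·(-0.5) + (-0.25)·(0.5) + (-1.25)·(1.5)) / 3 = -6.5/3 = -2.1667
  S[X_1,X_3] = ((3.75)·(-1.5) + (-2.25)·(4.5) + (-0.25)·(-1.5) + (-1.25)·(-1.5)) / 3 = -13.5/3 = -4.5
  S[X_2,X_2] = ((-1.5)·(-1.5) + (-0.5)·(-0.5) + (0.5)·(0.5) + (1.5)·(1.5)) / 3 = 5/3 = 1.6667
  S[X_2,X_3] = ((-1.5)·(-1.5) + (-0.5)·(4.5) + (0.5)·(-1.5) + (1.5)·(-1.5)) / 3 = -3/3 = -1
  S[X_3,X_3] = ((-1.5)·(-1.5) + (4.5)·(4.5) + (-1.5)·(-1.5) + (-1.5)·(-1.5)) / 3 = 27/3 = 9

S is symmetric (S[j,i] = S[i,j]). Assembling:

S = [[6.9167, -2.1667, -4.5],
 [-2.1667, 1.6667, -1],
 [-4.5, -1, 9]]


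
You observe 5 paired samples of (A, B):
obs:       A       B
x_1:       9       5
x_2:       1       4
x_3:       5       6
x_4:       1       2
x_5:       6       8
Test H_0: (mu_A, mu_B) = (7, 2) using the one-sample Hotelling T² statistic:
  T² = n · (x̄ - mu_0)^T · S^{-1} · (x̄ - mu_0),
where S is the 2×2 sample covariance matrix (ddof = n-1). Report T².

Step 1 — sample mean vector:
  mean(A) = (9 + 1 + 5 + 1 + 6) / 5 = 22/5 = 4.4
  mean(B) = (5 + 4 + 6 + 2 + 8) / 5 = 25/5 = 5
  x̄ = (4.4, 5),  deviation x̄ - mu_0 = (4.4, 5) - (7, 2) = (-2.6, 3).

Step 2 — sample covariance matrix, S[i,j] = (1/(n-1)) · Σ_k (x_{k,i} - mean_i) · (x_{k,j} - mean_j), divisor n-1 = 4:
  S[A,A] = ((4.6)·(4.6) + (-3.4)·(-3.4) + (0.6)·(0.6) + (-3.4)·(-3.4) + (1.6)·(1.6)) / 4 = 47.2/4 = 11.8
  S[A,B] = ((4.6)·(0) + (-3.4)·(-1) + (0.6)·(1) + (-3.4)·(-3) + (1.6)·(3)) / 4 = 19/4 = 4.75
  S[B,B] = ((0)·(0) + (-1)·(-1) + (1)·(1) + (-3)·(-3) + (3)·(3)) / 4 = 20/4 = 5
  S = [[11.8, 4.75],
 [4.75, 5]].

Step 3 — invert S. det(S) = 11.8·5 - (4.75)² = 36.4375.
  S^{-1} = (1/det) · [[d, -b], [-b, a]] = [[0.1372, -0.1304],
 [-0.1304, 0.3238]].

Step 4 — quadratic form (x̄ - mu_0)^T · S^{-1} · (x̄ - mu_0):
  S^{-1} · (x̄ - mu_0) = (-0.7479, 1.3105),
  (x̄ - mu_0)^T · [...] = (-2.6)·(-0.7479) + (3)·(1.3105) = 5.8758.

Step 5 — scale by n: T² = 5 · 5.8758 = 29.3791.

T² ≈ 29.3791


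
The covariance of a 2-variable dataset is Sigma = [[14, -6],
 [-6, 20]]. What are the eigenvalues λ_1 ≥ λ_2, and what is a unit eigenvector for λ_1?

Step 1 — characteristic polynomial of 2×2 Sigma:
  det(Sigma - λI) = λ² - trace · λ + det = 0.
  trace = 14 + 20 = 34, det = 14·20 - (-6)² = 244.
Step 2 — discriminant:
  Δ = trace² - 4·det = 1156 - 976 = 180.
Step 3 — eigenvalues:
  λ = (trace ± √Δ)/2 = (34 ± 13.4164)/2,
  λ_1 = 23.7082,  λ_2 = 10.2918.

Step 4 — unit eigenvector for λ_1: solve (Sigma - λ_1 I)v = 0. First row:
  (14 - 23.7082)·v_x + (-6)·v_y = 0, i.e. (-9.7082)·v_x + (-6)·v_y = 0,
  so v ∝ (b, λ_1 - a) = (-6, 9.7082); multiply by -1 so the first entry is positive: u = (6, -9.7082).
  ||u|| = √((6)² + (-9.7082)²) = √(130.2492) ≈ 11.4127,
  v_1 = u/||u|| ≈ (0.5257, -0.8507) (||v_1|| = 1).

λ_1 = 23.7082,  λ_2 = 10.2918;  v_1 ≈ (0.5257, -0.8507)


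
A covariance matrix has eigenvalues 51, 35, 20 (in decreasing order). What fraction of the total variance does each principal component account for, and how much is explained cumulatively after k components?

Step 1 — total variance = trace(Sigma) = Σ λ_i = 51 + 35 + 20 = 106.

Step 2 — fraction explained by component i = λ_i / Σ λ:
  PC1: 51/106 = 0.4811
  PC2: 35/106 = 0.3302
  PC3: 20/106 = 0.1887

Step 3 — cumulative fraction after k components = (λ_1 + ... + λ_k) / Σ λ:
  k = 1: 51/106 = 0.4811
  k = 2: (51 + 35)/106 = 86/106 = 0.8113
  k = 3: (51 + 35 + 20)/106 = 106/106 = 1

Summary (fraction, with percent):

explained: PC1 0.4811 (48.11%), PC2 0.3302 (33.02%), PC3 0.1887 (18.87%);  cumulative: 0.4811, 0.8113, 1


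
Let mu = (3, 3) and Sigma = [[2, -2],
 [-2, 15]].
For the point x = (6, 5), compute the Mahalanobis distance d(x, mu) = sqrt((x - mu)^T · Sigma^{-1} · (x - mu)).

Step 1 — centre the observation: (x - mu) = (3, 2).

Step 2 — invert Sigma. det(Sigma) = 2·15 - (-2)² = 26.
  Sigma^{-1} = (1/det) · [[d, -b], [-b, a]] = [[0.5769, 0.0769],
 [0.0769, 0.0769]].

Step 3 — form the quadratic (x - mu)^T · Sigma^{-1} · (x - mu):
  Sigma^{-1} · (x - mu) = (1.8846, 0.3846).
  (x - mu)^T · [Sigma^{-1} · (x - mu)] = (3)·(1.8846) + (2)·(0.3846) = 6.4231.

Step 4 — take square root: d = √(6.4231) ≈ 2.5344.

d(x, mu) = √(6.4231) ≈ 2.5344


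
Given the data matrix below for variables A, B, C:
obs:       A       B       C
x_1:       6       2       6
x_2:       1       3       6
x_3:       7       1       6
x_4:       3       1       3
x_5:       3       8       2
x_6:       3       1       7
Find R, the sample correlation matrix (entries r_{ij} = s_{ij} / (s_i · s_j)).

Step 1 — column means:
  mean(A) = (6 + 1 + 7 + 3 + 3 + 3) / 6 = 23/6 = 3.8333
  mean(B) = (2 + 3 + 1 + 1 + 8 + 1) / 6 = 16/6 = 2.6667
  mean(C) = (6 + 6 + 6 + 3 + 2 + 7) / 6 = 30/6 = 5

Step 2 — sample variances and covariances s[i,j] = (1/(n-1)) · Σ_k (x_{k,i} - mean_i) · (x_{k,j} - mean_j), with n-1 = 5:
  s[A,A] = ((2.1667)·(2.1667) + (-2.8333)·(-2.8333) + (3.1667)·(3.1667) + (-0.8333)·(-0.8333) + (-0.8333)·(-0.8333) + (-0.8333)·(-0.8333)) / 5 = 24.8333/5 = 4.9667
  s[A,B] = ((2.1667)·(-0.6667) + (-2.8333)·(0.3333) + (3.1667)·(-1.6667) + (-0.8333)·(-1.6667) + (-0.8333)·(5.3333) + (-0.8333)·(-1.6667)) / 5 = -9.3333/5 = -1.8667
  s[A,C] = ((2.1667)·(1) + (-2.8333)·(1) + (3.1667)·(1) + (-0.8333)·(-2) + (-0.8333)·(-3) + (-0.8333)·(2)) / 5 = 5/5 = 1
  s[B,B] = ((-0.6667)·(-0.6667) + (0.3333)·(0.3333) + (-1.6667)·(-1.6667) + (-1.6667)·(-1.6667) + (5.3333)·(5.3333) + (-1.6667)·(-1.6667)) / 5 = 37.3333/5 = 7.4667
  s[B,C] = ((-0.6667)·(1) + (0.3333)·(1) + (-1.6667)·(1) + (-1.6667)·(-2) + (5.3333)·(-3) + (-1.6667)·(2)) / 5 = -18/5 = -3.6
  s[C,C] = ((1)·(1) + (1)·(1) + (1)·(1) + (-2)·(-2) + (-3)·(-3) + (2)·(2)) / 5 = 20/5 = 4
  Sample standard deviations s_i = √(s[i,i]):
  s(A) = √(4.9667) = 2.2286
  s(B) = √(7.4667) = 2.7325
  s(C) = √(4) = 2

Step 3 — r_{ij} = s_{ij} / (s_i · s_j):
  r[A,A] = 1 (diagonal).
  r[A,B] = -1.8667 / (2.2286 · 2.7325) = -1.8667 / 6.0897 = -0.3065
  r[A,C] = 1 / (2.2286 · 2) = 1 / 4.4572 = 0.2244
  r[B,B] = 1 (diagonal).
  r[B,C] = -3.6 / (2.7325 · 2) = -3.6 / 5.465 = -0.6587
  r[C,C] = 1 (diagonal).

R is symmetric with unit diagonal. Assembling:

R = [[1, -0.3065, 0.2244],
 [-0.3065, 1, -0.6587],
 [0.2244, -0.6587, 1]]


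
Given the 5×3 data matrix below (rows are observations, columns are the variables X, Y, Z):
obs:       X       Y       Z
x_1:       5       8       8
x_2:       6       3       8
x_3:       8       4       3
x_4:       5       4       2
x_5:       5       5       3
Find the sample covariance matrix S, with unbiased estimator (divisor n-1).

Step 1 — column means:
  mean(X) = (5 + 6 + 8 + 5 + 5) / 5 = 29/5 = 5.8
  mean(Y) = (8 + 3 + 4 + 4 + 5) / 5 = 24/5 = 4.8
  mean(Z) = (8 + 8 + 3 + 2 + 3) / 5 = 24/5 = 4.8

Step 2 — sample covariance S[i,j] = (1/(n-1)) · Σ_k (x_{k,i} - mean_i) · (x_{k,j} - mean_j), with n-1 = 4.
  S[X,X] = ((-0.8)·(-0.8) + (0.2)·(0.2) + (2.2)·(2.2) + (-0.8)·(-0.8) + (-0.8)·(-0.8)) / 4 = 6.8/4 = 1.7
  S[X,Y] = ((-0.8)·(3.2) + (0.2)·(-1.8) + (2.2)·(-0.8) + (-0.8)·(-0.8) + (-0.8)·(0.2)) / 4 = -4.2/4 = -1.05
  S[X,Z] = ((-0.8)·(3.2) + (0.2)·(3.2) + (2.2)·(-1.8) + (-0.8)·(-2.8) + (-0.8)·(-1.8)) / 4 = -2.2/4 = -0.55
  S[Y,Y] = ((3.2)·(3.2) + (-1.8)·(-1.8) + (-0.8)·(-0.8) + (-0.8)·(-0.8) + (0.2)·(0.2)) / 4 = 14.8/4 = 3.7
  S[Y,Z] = ((3.2)·(3.2) + (-1.8)·(3.2) + (-0.8)·(-1.8) + (-0.8)·(-2.8) + (0.2)·(-1.8)) / 4 = 7.8/4 = 1.95
  S[Z,Z] = ((3.2)·(3.2) + (3.2)·(3.2) + (-1.8)·(-1.8) + (-2.8)·(-2.8) + (-1.8)·(-1.8)) / 4 = 34.8/4 = 8.7

S is symmetric (S[j,i] = S[i,j]). Assembling:

S = [[1.7, -1.05, -0.55],
 [-1.05, 3.7, 1.95],
 [-0.55, 1.95, 8.7]]


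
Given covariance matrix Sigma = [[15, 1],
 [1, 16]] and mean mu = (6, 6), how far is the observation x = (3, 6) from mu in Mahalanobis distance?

Step 1 — centre the observation: (x - mu) = (-3, 0).

Step 2 — invert Sigma. det(Sigma) = 15·16 - (1)² = 239.
  Sigma^{-1} = (1/det) · [[d, -b], [-b, a]] = [[0.0669, -0.0042],
 [-0.0042, 0.0628]].

Step 3 — form the quadratic (x - mu)^T · Sigma^{-1} · (x - mu):
  Sigma^{-1} · (x - mu) = (-0.2008, 0.0126).
  (x - mu)^T · [Sigma^{-1} · (x - mu)] = (-3)·(-0.2008) + (0)·(0.0126) = 0.6025.

Step 4 — take square root: d = √(0.6025) ≈ 0.7762.

d(x, mu) = √(0.6025) ≈ 0.7762


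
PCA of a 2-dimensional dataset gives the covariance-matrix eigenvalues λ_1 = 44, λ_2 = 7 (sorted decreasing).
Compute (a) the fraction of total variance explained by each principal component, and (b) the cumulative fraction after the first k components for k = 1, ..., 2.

Step 1 — total variance = trace(Sigma) = Σ λ_i = 44 + 7 = 51.

Step 2 — fraction explained by component i = λ_i / Σ λ:
  PC1: 44/51 = 0.8627
  PC2: 7/51 = 0.1373

Step 3 — cumulative fraction after k components = (λ_1 + ... + λ_k) / Σ λ:
  k = 1: 44/51 = 0.8627
  k = 2: (44 + 7)/51 = 51/51 = 1

Summary (fraction, with percent):

explained: PC1 0.8627 (86.27%), PC2 0.1373 (13.73%);  cumulative: 0.8627, 1


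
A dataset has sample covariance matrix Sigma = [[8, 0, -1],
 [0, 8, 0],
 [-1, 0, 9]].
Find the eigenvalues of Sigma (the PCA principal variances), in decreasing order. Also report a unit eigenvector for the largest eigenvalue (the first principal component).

Step 1 — characteristic polynomial p(λ) = det(λI - Sigma) = λ³ - tr·λ² + c_1·λ - det, where tr = trace, c_1 = sum of the principal 2×2 minors, det = det(Sigma):
  tr = 8 + 8 + 9 = 25,
  c_1 = (8·8 - (0)²) + (8·9 - (-1)²) + (8·9 - (0)²) = 64 + 71 + 72 = 207,
  det = 8·(8·9 - (0)²) - (0)·((0)·9 - (0)·(-1)) + (-1)·((0)·(0) - 8·(-1)) = 8·(72) - (0)·(0) + (-1)·(8) = 568.
  So p(λ) = λ³ - 25λ² + 207λ - 568.
Step 2 — look for an integer root (rational root theorem: any rational root is an integer divisor of 568). Testing λ = 8:
  p(8) = 512 - 1600 + 1656 - 568 = 0  ✓
  Dividing out (λ - 8): p(λ) = (λ - 8)(λ² - 17λ + 71).
Step 3 — remaining eigenvalues from the quadratic λ² - 17λ + 71 = 0:
  Δ = 17² - 4·71 = 289 - 284 = 5,  λ = (17 ± √5)/2 = (17 ± 2.2361)/2 ≈ 9.618 or 7.382.
  Sorted: λ_1 = 9.618,  λ_2 = 8,  λ_3 = 7.382  (check: sum = 25 = tr ✓).

Step 4 — unit eigenvector for λ_1 ≈ 9.618: v spans the null space of (Sigma - λ_1 I), whose rows are
  r_1 = (-1.618, 0, -1),  r_2 = (0, -1.618, 0),  r_3 = (-1, 0, -0.618).
  v is orthogonal to every row, so take v ∝ r_1 × r_2 = ((0)·(0) - (-1)·(-1.618), (-1)·(0) - (-1.618)·(0), (-1.618)·(-1.618) - (0)·(0)) ≈ (-1.618, 0, 2.618).
  Rescale (multiply by -1 so the first nonzero entry is positive): u = (1.618, 0, -2.618).
  ||u|| = √((1.618)² + (0)² + (-2.618)²) = √(9.4721) ≈ 3.0777,  v_1 = u/||u|| ≈ (0.5257, 0, -0.8507) (||v_1|| = 1).

λ_1 = 9.618,  λ_2 = 8,  λ_3 = 7.382;  v_1 ≈ (0.5257, 0, -0.8507)


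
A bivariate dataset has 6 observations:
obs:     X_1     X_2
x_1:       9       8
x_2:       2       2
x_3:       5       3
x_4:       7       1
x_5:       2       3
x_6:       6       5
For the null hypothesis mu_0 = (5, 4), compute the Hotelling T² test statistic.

Step 1 — sample mean vector:
  mean(X_1) = (9 + 2 + 5 + 7 + 2 + 6) / 6 = 31/6 = 5.1667
  mean(X_2) = (8 + 2 + 3 + 1 + 3 + 5) / 6 = 22/6 = 3.6667
  x̄ = (5.1667, 3.6667),  deviation x̄ - mu_0 = (5.1667, 3.6667) - (5, 4) = (0.1667, -0.3333).

Step 2 — sample covariance matrix, S[i,j] = (1/(n-1)) · Σ_k (x_{k,i} - mean_i) · (x_{k,j} - mean_j), divisor n-1 = 5:
  S[X_1,X_1] = ((3.8333)·(3.8333) + (-3.1667)·(-3.1667) + (-0.1667)·(-0.1667) + (1.8333)·(1.8333) + (-3.1667)·(-3.1667) + (0.8333)·(0.8333)) / 5 = 38.8333/5 = 7.7667
  S[X_1,X_2] = ((3.8333)·(4.3333) + (-3.1667)·(-1.6667) + (-0.1667)·(-0.6667) + (1.8333)·(-2.6667) + (-3.1667)·(-0.6667) + (0.8333)·(1.3333)) / 5 = 20.3333/5 = 4.0667
  S[X_2,X_2] = ((4.3333)·(4.3333) + (-1.6667)·(-1.6667) + (-0.6667)·(-0.6667) + (-2.6667)·(-2.6667) + (-0.6667)·(-0.6667) + (1.3333)·(1.3333)) / 5 = 31.3333/5 = 6.2667
  S = [[7.7667, 4.0667],
 [4.0667, 6.2667]].

Step 3 — invert S. det(S) = 7.7667·6.2667 - (4.0667)² = 32.1333.
  S^{-1} = (1/det) · [[d, -b], [-b, a]] = [[0.195, -0.1266],
 [-0.1266, 0.2417]].

Step 4 — quadratic form (x̄ - mu_0)^T · S^{-1} · (x̄ - mu_0):
  S^{-1} · (x̄ - mu_0) = (0.0747, -0.1017),
  (x̄ - mu_0)^T · [...] = (0.1667)·(0.0747) + (-0.3333)·(-0.1017) = 0.0463.

Step 5 — scale by n: T² = 6 · 0.0463 = 0.278.

T² ≈ 0.278


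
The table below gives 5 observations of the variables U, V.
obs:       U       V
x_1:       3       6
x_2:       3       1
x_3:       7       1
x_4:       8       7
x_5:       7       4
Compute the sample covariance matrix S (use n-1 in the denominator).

Step 1 — column means:
  mean(U) = (3 + 3 + 7 + 8 + 7) / 5 = 28/5 = 5.6
  mean(V) = (6 + 1 + 1 + 7 + 4) / 5 = 19/5 = 3.8

Step 2 — sample covariance S[i,j] = (1/(n-1)) · Σ_k (x_{k,i} - mean_i) · (x_{k,j} - mean_j), with n-1 = 4.
  S[U,U] = ((-2.6)·(-2.6) + (-2.6)·(-2.6) + (1.4)·(1.4) + (2.4)·(2.4) + (1.4)·(1.4)) / 4 = 23.2/4 = 5.8
  S[U,V] = ((-2.6)·(2.2) + (-2.6)·(-2.8) + (1.4)·(-2.8) + (2.4)·(3.2) + (1.4)·(0.2)) / 4 = 5.6/4 = 1.4
  S[V,V] = ((2.2)·(2.2) + (-2.8)·(-2.8) + (-2.8)·(-2.8) + (3.2)·(3.2) + (0.2)·(0.2)) / 4 = 30.8/4 = 7.7

S is symmetric (S[j,i] = S[i,j]). Assembling:

S = [[5.8, 1.4],
 [1.4, 7.7]]


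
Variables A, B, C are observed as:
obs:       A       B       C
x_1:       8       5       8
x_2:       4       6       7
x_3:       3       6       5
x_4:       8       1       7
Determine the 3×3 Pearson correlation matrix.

Step 1 — column means:
  mean(A) = (8 + 4 + 3 + 8) / 4 = 23/4 = 5.75
  mean(B) = (5 + 6 + 6 + 1) / 4 = 18/4 = 4.5
  mean(C) = (8 + 7 + 5 + 7) / 4 = 27/4 = 6.75

Step 2 — sample variances and covariances s[i,j] = (1/(n-1)) · Σ_k (x_{k,i} - mean_i) · (x_{k,j} - mean_j), with n-1 = 3:
  s[A,A] = ((2.25)·(2.25) + (-1.75)·(-1.75) + (-2.75)·(-2.75) + (2.25)·(2.25)) / 3 = 20.75/3 = 6.9167
  s[A,B] = ((2.25)·(0.5) + (-1.75)·(1.5) + (-2.75)·(1.5) + (2.25)·(-3.5)) / 3 = -13.5/3 = -4.5
  s[A,C] = ((2.25)·(1.25) + (-1.75)·(0.25) + (-2.75)·(-1.75) + (2.25)·(0.25)) / 3 = 7.75/3 = 2.5833
  s[B,B] = ((0.5)·(0.5) + (1.5)·(1.5) + (1.5)·(1.5) + (-3.5)·(-3.5)) / 3 = 17/3 = 5.6667
  s[B,C] = ((0.5)·(1.25) + (1.5)·(0.25) + (1.5)·(-1.75) + (-3.5)·(0.25)) / 3 = -2.5/3 = -0.8333
  s[C,C] = ((1.25)·(1.25) + (0.25)·(0.25) + (-1.75)·(-1.75) + (0.25)·(0.25)) / 3 = 4.75/3 = 1.5833
  Sample standard deviations s_i = √(s[i,i]):
  s(A) = √(6.9167) = 2.63
  s(B) = √(5.6667) = 2.3805
  s(C) = √(1.5833) = 1.2583

Step 3 — r_{ij} = s_{ij} / (s_i · s_j):
  r[A,A] = 1 (diagonal).
  r[A,B] = -4.5 / (2.63 · 2.3805) = -4.5 / 6.2605 = -0.7188
  r[A,C] = 2.5833 / (2.63 · 1.2583) = 2.5833 / 3.3093 = 0.7806
  r[B,B] = 1 (diagonal).
  r[B,C] = -0.8333 / (2.3805 · 1.2583) = -0.8333 / 2.9954 = -0.2782
  r[C,C] = 1 (diagonal).

R is symmetric with unit diagonal. Assembling:

R = [[1, -0.7188, 0.7806],
 [-0.7188, 1, -0.2782],
 [0.7806, -0.2782, 1]]


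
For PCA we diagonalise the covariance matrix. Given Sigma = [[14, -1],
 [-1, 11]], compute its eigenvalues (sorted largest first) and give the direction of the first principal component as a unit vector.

Step 1 — characteristic polynomial of 2×2 Sigma:
  det(Sigma - λI) = λ² - trace · λ + det = 0.
  trace = 14 + 11 = 25, det = 14·11 - (-1)² = 153.
Step 2 — discriminant:
  Δ = trace² - 4·det = 625 - 612 = 13.
Step 3 — eigenvalues:
  λ = (trace ± √Δ)/2 = (25 ± 3.6056)/2,
  λ_1 = 14.3028,  λ_2 = 10.6972.

Step 4 — unit eigenvector for λ_1: solve (Sigma - λ_1 I)v = 0. First row:
  (14 - 14.3028)·v_x + (-1)·v_y = 0, i.e. (-0.3028)·v_x + (-1)·v_y = 0,
  so v ∝ (b, λ_1 - a) = (-1, 0.3028); multiply by -1 so the first entry is positive: u = (1, -0.3028).
  ||u|| = √((1)² + (-0.3028)²) = √(1.0917) ≈ 1.0448,
  v_1 = u/||u|| ≈ (0.9571, -0.2898) (||v_1|| = 1).

λ_1 = 14.3028,  λ_2 = 10.6972;  v_1 ≈ (0.9571, -0.2898)


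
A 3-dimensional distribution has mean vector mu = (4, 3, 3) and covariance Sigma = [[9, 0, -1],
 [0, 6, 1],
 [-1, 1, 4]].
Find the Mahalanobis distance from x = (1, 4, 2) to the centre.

Step 1 — centre the observation: (x - mu) = (-3, 1, -1).

Step 2 — invert Sigma (cofactor / det for 3×3, or solve directly):
  Sigma^{-1} = [[0.1144, -0.005, 0.0299],
 [-0.005, 0.1741, -0.0448],
 [0.0299, -0.0448, 0.2687]].

Step 3 — form the quadratic (x - mu)^T · Sigma^{-1} · (x - mu):
  Sigma^{-1} · (x - mu) = (-0.3781, 0.2338, -0.403).
  (x - mu)^T · [Sigma^{-1} · (x - mu)] = (-3)·(-0.3781) + (1)·(0.2338) + (-1)·(-0.403) = 1.7711.

Step 4 — take square root: d = √(1.7711) ≈ 1.3308.

d(x, mu) = √(1.7711) ≈ 1.3308


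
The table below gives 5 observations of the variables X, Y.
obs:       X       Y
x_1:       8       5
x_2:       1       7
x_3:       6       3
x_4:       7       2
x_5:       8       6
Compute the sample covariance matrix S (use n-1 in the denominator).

Step 1 — column means:
  mean(X) = (8 + 1 + 6 + 7 + 8) / 5 = 30/5 = 6
  mean(Y) = (5 + 7 + 3 + 2 + 6) / 5 = 23/5 = 4.6

Step 2 — sample covariance S[i,j] = (1/(n-1)) · Σ_k (x_{k,i} - mean_i) · (x_{k,j} - mean_j), with n-1 = 4.
  S[X,X] = ((2)·(2) + (-5)·(-5) + (0)·(0) + (1)·(1) + (2)·(2)) / 4 = 34/4 = 8.5
  S[X,Y] = ((2)·(0.4) + (-5)·(2.4) + (0)·(-1.6) + (1)·(-2.6) + (2)·(1.4)) / 4 = -11/4 = -2.75
  S[Y,Y] = ((0.4)·(0.4) + (2.4)·(2.4) + (-1.6)·(-1.6) + (-2.6)·(-2.6) + (1.4)·(1.4)) / 4 = 17.2/4 = 4.3

S is symmetric (S[j,i] = S[i,j]). Assembling:

S = [[8.5, -2.75],
 [-2.75, 4.3]]


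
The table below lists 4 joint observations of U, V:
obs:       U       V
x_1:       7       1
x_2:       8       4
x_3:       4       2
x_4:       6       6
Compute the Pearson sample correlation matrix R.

Step 1 — column means:
  mean(U) = (7 + 8 + 4 + 6) / 4 = 25/4 = 6.25
  mean(V) = (1 + 4 + 2 + 6) / 4 = 13/4 = 3.25

Step 2 — sample variances and covariances s[i,j] = (1/(n-1)) · Σ_k (x_{k,i} - mean_i) · (x_{k,j} - mean_j), with n-1 = 3:
  s[U,U] = ((0.75)·(0.75) + (1.75)·(1.75) + (-2.25)·(-2.25) + (-0.25)·(-0.25)) / 3 = 8.75/3 = 2.9167
  s[U,V] = ((0.75)·(-2.25) + (1.75)·(0.75) + (-2.25)·(-1.25) + (-0.25)·(2.75)) / 3 = 1.75/3 = 0.5833
  s[V,V] = ((-2.25)·(-2.25) + (0.75)·(0.75) + (-1.25)·(-1.25) + (2.75)·(2.75)) / 3 = 14.75/3 = 4.9167
  Sample standard deviations s_i = √(s[i,i]):
  s(U) = √(2.9167) = 1.7078
  s(V) = √(4.9167) = 2.2174

Step 3 — r_{ij} = s_{ij} / (s_i · s_j):
  r[U,U] = 1 (diagonal).
  r[U,V] = 0.5833 / (1.7078 · 2.2174) = 0.5833 / 3.7869 = 0.154
  r[V,V] = 1 (diagonal).

R is symmetric with unit diagonal. Assembling:

R = [[1, 0.154],
 [0.154, 1]]


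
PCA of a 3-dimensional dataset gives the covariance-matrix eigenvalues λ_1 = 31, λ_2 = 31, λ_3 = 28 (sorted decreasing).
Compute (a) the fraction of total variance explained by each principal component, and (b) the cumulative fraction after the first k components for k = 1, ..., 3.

Step 1 — total variance = trace(Sigma) = Σ λ_i = 31 + 31 + 28 = 90.

Step 2 — fraction explained by component i = λ_i / Σ λ:
  PC1: 31/90 = 0.3444
  PC2: 31/90 = 0.3444
  PC3: 28/90 = 0.3111

Step 3 — cumulative fraction after k components = (λ_1 + ... + λ_k) / Σ λ:
  k = 1: 31/90 = 0.3444
  k = 2: (31 + 31)/90 = 62/90 = 0.6889
  k = 3: (31 + 31 + 28)/90 = 90/90 = 1

Summary (fraction, with percent):

explained: PC1 0.3444 (34.44%), PC2 0.3444 (34.44%), PC3 0.3111 (31.11%);  cumulative: 0.3444, 0.6889, 1


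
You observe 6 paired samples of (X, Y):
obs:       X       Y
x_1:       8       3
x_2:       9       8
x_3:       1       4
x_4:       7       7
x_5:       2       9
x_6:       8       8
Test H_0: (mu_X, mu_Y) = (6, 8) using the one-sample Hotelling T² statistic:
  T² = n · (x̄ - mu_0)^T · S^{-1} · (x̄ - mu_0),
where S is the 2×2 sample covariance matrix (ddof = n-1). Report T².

Step 1 — sample mean vector:
  mean(X) = (8 + 9 + 1 + 7 + 2 + 8) / 6 = 35/6 = 5.8333
  mean(Y) = (3 + 8 + 4 + 7 + 9 + 8) / 6 = 39/6 = 6.5
  x̄ = (5.8333, 6.5),  deviation x̄ - mu_0 = (5.8333, 6.5) - (6, 8) = (-0.1667, -1.5).

Step 2 — sample covariance matrix, S[i,j] = (1/(n-1)) · Σ_k (x_{k,i} - mean_i) · (x_{k,j} - mean_j), divisor n-1 = 5:
  S[X,X] = ((2.1667)·(2.1667) + (3.1667)·(3.1667) + (-4.8333)·(-4.8333) + (1.1667)·(1.1667) + (-3.8333)·(-3.8333) + (2.1667)·(2.1667)) / 5 = 58.8333/5 = 11.7667
  S[X,Y] = ((2.1667)·(-3.5) + (3.1667)·(1.5) + (-4.8333)·(-2.5) + (1.1667)·(0.5) + (-3.8333)·(2.5) + (2.1667)·(1.5)) / 5 = 3.5/5 = 0.7
  S[Y,Y] = ((-3.5)·(-3.5) + (1.5)·(1.5) + (-2.5)·(-2.5) + (0.5)·(0.5) + (2.5)·(2.5) + (1.5)·(1.5)) / 5 = 29.5/5 = 5.9
  S = [[11.7667, 0.7],
 [0.7, 5.9]].

Step 3 — invert S. det(S) = 11.7667·5.9 - (0.7)² = 68.9333.
  S^{-1} = (1/det) · [[d, -b], [-b, a]] = [[0.0856, -0.0102],
 [-0.0102, 0.1707]].

Step 4 — quadratic form (x̄ - mu_0)^T · S^{-1} · (x̄ - mu_0):
  S^{-1} · (x̄ - mu_0) = (0.001, -0.2544),
  (x̄ - mu_0)^T · [...] = (-0.1667)·(0.001) + (-1.5)·(-0.2544) = 0.3814.

Step 5 — scale by n: T² = 6 · 0.3814 = 2.2882.

T² ≈ 2.2882


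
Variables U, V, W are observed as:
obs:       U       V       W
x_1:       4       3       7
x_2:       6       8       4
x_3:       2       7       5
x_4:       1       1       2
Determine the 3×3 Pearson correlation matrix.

Step 1 — column means:
  mean(U) = (4 + 6 + 2 + 1) / 4 = 13/4 = 3.25
  mean(V) = (3 + 8 + 7 + 1) / 4 = 19/4 = 4.75
  mean(W) = (7 + 4 + 5 + 2) / 4 = 18/4 = 4.5

Step 2 — sample variances and covariances s[i,j] = (1/(n-1)) · Σ_k (x_{k,i} - mean_i) · (x_{k,j} - mean_j), with n-1 = 3:
  s[U,U] = ((0.75)·(0.75) + (2.75)·(2.75) + (-1.25)·(-1.25) + (-2.25)·(-2.25)) / 3 = 14.75/3 = 4.9167
  s[U,V] = ((0.75)·(-1.75) + (2.75)·(3.25) + (-1.25)·(2.25) + (-2.25)·(-3.75)) / 3 = 13.25/3 = 4.4167
  s[U,W] = ((0.75)·(2.5) + (2.75)·(-0.5) + (-1.25)·(0.5) + (-2.25)·(-2.5)) / 3 = 5.5/3 = 1.8333
  s[V,V] = ((-1.75)·(-1.75) + (3.25)·(3.25) + (2.25)·(2.25) + (-3.75)·(-3.75)) / 3 = 32.75/3 = 10.9167
  s[V,W] = ((-1.75)·(2.5) + (3.25)·(-0.5) + (2.25)·(0.5) + (-3.75)·(-2.5)) / 3 = 4.5/3 = 1.5
  s[W,W] = ((2.5)·(2.5) + (-0.5)·(-0.5) + (0.5)·(0.5) + (-2.5)·(-2.5)) / 3 = 13/3 = 4.3333
  Sample standard deviations s_i = √(s[i,i]):
  s(U) = √(4.9167) = 2.2174
  s(V) = √(10.9167) = 3.304
  s(W) = √(4.3333) = 2.0817

Step 3 — r_{ij} = s_{ij} / (s_i · s_j):
  r[U,U] = 1 (diagonal).
  r[U,V] = 4.4167 / (2.2174 · 3.304) = 4.4167 / 7.3262 = 0.6029
  r[U,W] = 1.8333 / (2.2174 · 2.0817) = 1.8333 / 4.6158 = 0.3972
  r[V,V] = 1 (diagonal).
  r[V,W] = 1.5 / (3.304 · 2.0817) = 1.5 / 6.8779 = 0.2181
  r[W,W] = 1 (diagonal).

R is symmetric with unit diagonal. Assembling:

R = [[1, 0.6029, 0.3972],
 [0.6029, 1, 0.2181],
 [0.3972, 0.2181, 1]]


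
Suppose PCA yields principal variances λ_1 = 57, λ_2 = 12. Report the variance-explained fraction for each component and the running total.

Step 1 — total variance = trace(Sigma) = Σ λ_i = 57 + 12 = 69.

Step 2 — fraction explained by component i = λ_i / Σ λ:
  PC1: 57/69 = 0.8261
  PC2: 12/69 = 0.1739

Step 3 — cumulative fraction after k components = (λ_1 + ... + λ_k) / Σ λ:
  k = 1: 57/69 = 0.8261
  k = 2: (57 + 12)/69 = 69/69 = 1

Summary (fraction, with percent):

explained: PC1 0.8261 (82.61%), PC2 0.1739 (17.39%);  cumulative: 0.8261, 1


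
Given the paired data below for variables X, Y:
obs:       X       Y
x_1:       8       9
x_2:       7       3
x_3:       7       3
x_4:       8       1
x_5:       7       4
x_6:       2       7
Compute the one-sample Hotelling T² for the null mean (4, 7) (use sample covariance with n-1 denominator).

Step 1 — sample mean vector:
  mean(X) = (8 + 7 + 7 + 8 + 7 + 2) / 6 = 39/6 = 6.5
  mean(Y) = (9 + 3 + 3 + 1 + 4 + 7) / 6 = 27/6 = 4.5
  x̄ = (6.5, 4.5),  deviation x̄ - mu_0 = (6.5, 4.5) - (4, 7) = (2.5, -2.5).

Step 2 — sample covariance matrix, S[i,j] = (1/(n-1)) · Σ_k (x_{k,i} - mean_i) · (x_{k,j} - mean_j), divisor n-1 = 5:
  S[X,X] = ((1.5)·(1.5) + (0.5)·(0.5) + (0.5)·(0.5) + (1.5)·(1.5) + (0.5)·(0.5) + (-4.5)·(-4.5)) / 5 = 25.5/5 = 5.1
  S[X,Y] = ((1.5)·(4.5) + (0.5)·(-1.5) + (0.5)·(-1.5) + (1.5)·(-3.5) + (0.5)·(-0.5) + (-4.5)·(2.5)) / 5 = -11.5/5 = -2.3
  S[Y,Y] = ((4.5)·(4.5) + (-1.5)·(-1.5) + (-1.5)·(-1.5) + (-3.5)·(-3.5) + (-0.5)·(-0.5) + (2.5)·(2.5)) / 5 = 43.5/5 = 8.7
  S = [[5.1, -2.3],
 [-2.3, 8.7]].

Step 3 — invert S. det(S) = 5.1·8.7 - (-2.3)² = 39.08.
  S^{-1} = (1/det) · [[d, -b], [-b, a]] = [[0.2226, 0.0589],
 [0.0589, 0.1305]].

Step 4 — quadratic form (x̄ - mu_0)^T · S^{-1} · (x̄ - mu_0):
  S^{-1} · (x̄ - mu_0) = (0.4094, -0.1791),
  (x̄ - mu_0)^T · [...] = (2.5)·(0.4094) + (-2.5)·(-0.1791) = 1.4713.

Step 5 — scale by n: T² = 6 · 1.4713 = 8.828.

T² ≈ 8.828


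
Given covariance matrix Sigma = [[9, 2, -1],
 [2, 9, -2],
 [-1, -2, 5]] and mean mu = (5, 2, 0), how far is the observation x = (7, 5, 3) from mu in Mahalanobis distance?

Step 1 — centre the observation: (x - mu) = (2, 3, 3).

Step 2 — invert Sigma (cofactor / det for 3×3, or solve directly):
  Sigma^{-1} = [[0.1178, -0.023, 0.0144],
 [-0.023, 0.1264, 0.046],
 [0.0144, 0.046, 0.2213]].

Step 3 — form the quadratic (x - mu)^T · Sigma^{-1} · (x - mu):
  Sigma^{-1} · (x - mu) = (0.2098, 0.4713, 0.8305).
  (x - mu)^T · [Sigma^{-1} · (x - mu)] = (2)·(0.2098) + (3)·(0.4713) + (3)·(0.8305) = 4.3247.

Step 4 — take square root: d = √(4.3247) ≈ 2.0796.

d(x, mu) = √(4.3247) ≈ 2.0796


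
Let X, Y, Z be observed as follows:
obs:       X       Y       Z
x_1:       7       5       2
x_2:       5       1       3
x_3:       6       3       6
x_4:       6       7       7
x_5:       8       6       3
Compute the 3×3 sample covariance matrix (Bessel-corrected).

Step 1 — column means:
  mean(X) = (7 + 5 + 6 + 6 + 8) / 5 = 32/5 = 6.4
  mean(Y) = (5 + 1 + 3 + 7 + 6) / 5 = 22/5 = 4.4
  mean(Z) = (2 + 3 + 6 + 7 + 3) / 5 = 21/5 = 4.2

Step 2 — sample covariance S[i,j] = (1/(n-1)) · Σ_k (x_{k,i} - mean_i) · (x_{k,j} - mean_j), with n-1 = 4.
  S[X,X] = ((0.6)·(0.6) + (-1.4)·(-1.4) + (-0.4)·(-0.4) + (-0.4)·(-0.4) + (1.6)·(1.6)) / 4 = 5.2/4 = 1.3
  S[X,Y] = ((0.6)·(0.6) + (-1.4)·(-3.4) + (-0.4)·(-1.4) + (-0.4)·(2.6) + (1.6)·(1.6)) / 4 = 7.2/4 = 1.8
  S[X,Z] = ((0.6)·(-2.2) + (-1.4)·(-1.2) + (-0.4)·(1.8) + (-0.4)·(2.8) + (1.6)·(-1.2)) / 4 = -3.4/4 = -0.85
  S[Y,Y] = ((0.6)·(0.6) + (-3.4)·(-3.4) + (-1.4)·(-1.4) + (2.6)·(2.6) + (1.6)·(1.6)) / 4 = 23.2/4 = 5.8
  S[Y,Z] = ((0.6)·(-2.2) + (-3.4)·(-1.2) + (-1.4)·(1.8) + (2.6)·(2.8) + (1.6)·(-1.2)) / 4 = 5.6/4 = 1.4
  S[Z,Z] = ((-2.2)·(-2.2) + (-1.2)·(-1.2) + (1.8)·(1.8) + (2.8)·(2.8) + (-1.2)·(-1.2)) / 4 = 18.8/4 = 4.7

S is symmetric (S[j,i] = S[i,j]). Assembling:

S = [[1.3, 1.8, -0.85],
 [1.8, 5.8, 1.4],
 [-0.85, 1.4, 4.7]]


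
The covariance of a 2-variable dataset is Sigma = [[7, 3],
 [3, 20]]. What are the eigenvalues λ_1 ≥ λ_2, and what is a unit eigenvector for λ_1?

Step 1 — characteristic polynomial of 2×2 Sigma:
  det(Sigma - λI) = λ² - trace · λ + det = 0.
  trace = 7 + 20 = 27, det = 7·20 - (3)² = 131.
Step 2 — discriminant:
  Δ = trace² - 4·det = 729 - 524 = 205.
Step 3 — eigenvalues:
  λ = (trace ± √Δ)/2 = (27 ± 14.3178)/2,
  λ_1 = 20.6589,  λ_2 = 6.3411.

Step 4 — unit eigenvector for λ_1: solve (Sigma - λ_1 I)v = 0. First row:
  (7 - 20.6589)·v_x + (3)·v_y = 0, i.e. (-13.6589)·v_x + (3)·v_y = 0,
  so v ∝ (b, λ_1 - a) = (3, 13.6589) = u.
  ||u|| = √((3)² + (13.6589)²) = √(195.5658) ≈ 13.9845,
  v_1 = u/||u|| ≈ (0.2145, 0.9767) (||v_1|| = 1).

λ_1 = 20.6589,  λ_2 = 6.3411;  v_1 ≈ (0.2145, 0.9767)


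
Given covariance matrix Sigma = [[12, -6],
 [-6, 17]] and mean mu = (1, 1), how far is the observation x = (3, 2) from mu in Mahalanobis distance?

Step 1 — centre the observation: (x - mu) = (2, 1).

Step 2 — invert Sigma. det(Sigma) = 12·17 - (-6)² = 168.
  Sigma^{-1} = (1/det) · [[d, -b], [-b, a]] = [[0.1012, 0.0357],
 [0.0357, 0.0714]].

Step 3 — form the quadratic (x - mu)^T · Sigma^{-1} · (x - mu):
  Sigma^{-1} · (x - mu) = (0.2381, 0.1429).
  (x - mu)^T · [Sigma^{-1} · (x - mu)] = (2)·(0.2381) + (1)·(0.1429) = 0.619.

Step 4 — take square root: d = √(0.619) ≈ 0.7868.

d(x, mu) = √(0.619) ≈ 0.7868


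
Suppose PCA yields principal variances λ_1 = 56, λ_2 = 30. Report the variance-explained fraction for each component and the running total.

Step 1 — total variance = trace(Sigma) = Σ λ_i = 56 + 30 = 86.

Step 2 — fraction explained by component i = λ_i / Σ λ:
  PC1: 56/86 = 0.6512
  PC2: 30/86 = 0.3488

Step 3 — cumulative fraction after k components = (λ_1 + ... + λ_k) / Σ λ:
  k = 1: 56/86 = 0.6512
  k = 2: (56 + 30)/86 = 86/86 = 1

Summary (fraction, with percent):

explained: PC1 0.6512 (65.12%), PC2 0.3488 (34.88%);  cumulative: 0.6512, 1


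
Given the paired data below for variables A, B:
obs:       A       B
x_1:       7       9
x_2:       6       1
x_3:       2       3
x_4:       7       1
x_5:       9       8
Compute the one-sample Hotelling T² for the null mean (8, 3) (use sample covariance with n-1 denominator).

Step 1 — sample mean vector:
  mean(A) = (7 + 6 + 2 + 7 + 9) / 5 = 31/5 = 6.2
  mean(B) = (9 + 1 + 3 + 1 + 8) / 5 = 22/5 = 4.4
  x̄ = (6.2, 4.4),  deviation x̄ - mu_0 = (6.2, 4.4) - (8, 3) = (-1.8, 1.4).

Step 2 — sample covariance matrix, S[i,j] = (1/(n-1)) · Σ_k (x_{k,i} - mean_i) · (x_{k,j} - mean_j), divisor n-1 = 4:
  S[A,A] = ((0.8)·(0.8) + (-0.2)·(-0.2) + (-4.2)·(-4.2) + (0.8)·(0.8) + (2.8)·(2.8)) / 4 = 26.8/4 = 6.7
  S[A,B] = ((0.8)·(4.6) + (-0.2)·(-3.4) + (-4.2)·(-1.4) + (0.8)·(-3.4) + (2.8)·(3.6)) / 4 = 17.6/4 = 4.4
  S[B,B] = ((4.6)·(4.6) + (-3.4)·(-3.4) + (-1.4)·(-1.4) + (-3.4)·(-3.4) + (3.6)·(3.6)) / 4 = 59.2/4 = 14.8
  S = [[6.7, 4.4],
 [4.4, 14.8]].

Step 3 — invert S. det(S) = 6.7·14.8 - (4.4)² = 79.8.
  S^{-1} = (1/det) · [[d, -b], [-b, a]] = [[0.1855, -0.0551],
 [-0.0551, 0.084]].

Step 4 — quadratic form (x̄ - mu_0)^T · S^{-1} · (x̄ - mu_0):
  S^{-1} · (x̄ - mu_0) = (-0.411, 0.2168),
  (x̄ - mu_0)^T · [...] = (-1.8)·(-0.411) + (1.4)·(0.2168) = 1.0434.

Step 5 — scale by n: T² = 5 · 1.0434 = 5.2168.

T² ≈ 5.2168


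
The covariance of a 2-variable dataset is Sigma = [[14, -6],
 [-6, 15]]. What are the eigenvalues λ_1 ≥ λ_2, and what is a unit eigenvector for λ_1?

Step 1 — characteristic polynomial of 2×2 Sigma:
  det(Sigma - λI) = λ² - trace · λ + det = 0.
  trace = 14 + 15 = 29, det = 14·15 - (-6)² = 174.
Step 2 — discriminant:
  Δ = trace² - 4·det = 841 - 696 = 145.
Step 3 — eigenvalues:
  λ = (trace ± √Δ)/2 = (29 ± 12.0416)/2,
  λ_1 = 20.5208,  λ_2 = 8.4792.

Step 4 — unit eigenvector for λ_1: solve (Sigma - λ_1 I)v = 0. First row:
  (14 - 20.5208)·v_x + (-6)·v_y = 0, i.e. (-6.5208)·v_x + (-6)·v_y = 0,
  so v ∝ (b, λ_1 - a) = (-6, 6.5208); multiply by -1 so the first entry is positive: u = (6, -6.5208).
  ||u|| = √((6)² + (-6.5208)²) = √(78.5208) ≈ 8.8612,
  v_1 = u/||u|| ≈ (0.6771, -0.7359) (||v_1|| = 1).

λ_1 = 20.5208,  λ_2 = 8.4792;  v_1 ≈ (0.6771, -0.7359)


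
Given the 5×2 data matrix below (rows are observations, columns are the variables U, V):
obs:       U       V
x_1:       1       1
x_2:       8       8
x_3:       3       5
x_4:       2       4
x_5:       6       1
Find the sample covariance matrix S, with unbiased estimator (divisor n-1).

Step 1 — column means:
  mean(U) = (1 + 8 + 3 + 2 + 6) / 5 = 20/5 = 4
  mean(V) = (1 + 8 + 5 + 4 + 1) / 5 = 19/5 = 3.8

Step 2 — sample covariance S[i,j] = (1/(n-1)) · Σ_k (x_{k,i} - mean_i) · (x_{k,j} - mean_j), with n-1 = 4.
  S[U,U] = ((-3)·(-3) + (4)·(4) + (-1)·(-1) + (-2)·(-2) + (2)·(2)) / 4 = 34/4 = 8.5
  S[U,V] = ((-3)·(-2.8) + (4)·(4.2) + (-1)·(1.2) + (-2)·(0.2) + (2)·(-2.8)) / 4 = 18/4 = 4.5
  S[V,V] = ((-2.8)·(-2.8) + (4.2)·(4.2) + (1.2)·(1.2) + (0.2)·(0.2) + (-2.8)·(-2.8)) / 4 = 34.8/4 = 8.7

S is symmetric (S[j,i] = S[i,j]). Assembling:

S = [[8.5, 4.5],
 [4.5, 8.7]]


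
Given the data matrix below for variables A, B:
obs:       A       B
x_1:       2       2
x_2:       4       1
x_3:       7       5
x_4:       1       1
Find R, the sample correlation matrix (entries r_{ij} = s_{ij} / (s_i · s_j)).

Step 1 — column means:
  mean(A) = (2 + 4 + 7 + 1) / 4 = 14/4 = 3.5
  mean(B) = (2 + 1 + 5 + 1) / 4 = 9/4 = 2.25

Step 2 — sample variances and covariances s[i,j] = (1/(n-1)) · Σ_k (x_{k,i} - mean_i) · (x_{k,j} - mean_j), with n-1 = 3:
  s[A,A] = ((-1.5)·(-1.5) + (0.5)·(0.5) + (3.5)·(3.5) + (-2.5)·(-2.5)) / 3 = 21/3 = 7
  s[A,B] = ((-1.5)·(-0.25) + (0.5)·(-1.25) + (3.5)·(2.75) + (-2.5)·(-1.25)) / 3 = 12.5/3 = 4.1667
  s[B,B] = ((-0.25)·(-0.25) + (-1.25)·(-1.25) + (2.75)·(2.75) + (-1.25)·(-1.25)) / 3 = 10.75/3 = 3.5833
  Sample standard deviations s_i = √(s[i,i]):
  s(A) = √(7) = 2.6458
  s(B) = √(3.5833) = 1.893

Step 3 — r_{ij} = s_{ij} / (s_i · s_j):
  r[A,A] = 1 (diagonal).
  r[A,B] = 4.1667 / (2.6458 · 1.893) = 4.1667 / 5.0083 = 0.8319
  r[B,B] = 1 (diagonal).

R is symmetric with unit diagonal. Assembling:

R = [[1, 0.8319],
 [0.8319, 1]]


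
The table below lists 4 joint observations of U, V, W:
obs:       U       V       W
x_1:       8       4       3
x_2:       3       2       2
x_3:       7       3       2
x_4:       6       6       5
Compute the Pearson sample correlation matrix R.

Step 1 — column means:
  mean(U) = (8 + 3 + 7 + 6) / 4 = 24/4 = 6
  mean(V) = (4 + 2 + 3 + 6) / 4 = 15/4 = 3.75
  mean(W) = (3 + 2 + 2 + 5) / 4 = 12/4 = 3

Step 2 — sample variances and covariances s[i,j] = (1/(n-1)) · Σ_k (x_{k,i} - mean_i) · (x_{k,j} - mean_j), with n-1 = 3:
  s[U,U] = ((2)·(2) + (-3)·(-3) + (1)·(1) + (0)·(0)) / 3 = 14/3 = 4.6667
  s[U,V] = ((2)·(0.25) + (-3)·(-1.75) + (1)·(-0.75) + (0)·(2.25)) / 3 = 5/3 = 1.6667
  s[U,W] = ((2)·(0) + (-3)·(-1) + (1)·(-1) + (0)·(2)) / 3 = 2/3 = 0.6667
  s[V,V] = ((0.25)·(0.25) + (-1.75)·(-1.75) + (-0.75)·(-0.75) + (2.25)·(2.25)) / 3 = 8.75/3 = 2.9167
  s[V,W] = ((0.25)·(0) + (-1.75)·(-1) + (-0.75)·(-1) + (2.25)·(2)) / 3 = 7/3 = 2.3333
  s[W,W] = ((0)·(0) + (-1)·(-1) + (-1)·(-1) + (2)·(2)) / 3 = 6/3 = 2
  Sample standard deviations s_i = √(s[i,i]):
  s(U) = √(4.6667) = 2.1602
  s(V) = √(2.9167) = 1.7078
  s(W) = √(2) = 1.4142

Step 3 — r_{ij} = s_{ij} / (s_i · s_j):
  r[U,U] = 1 (diagonal).
  r[U,V] = 1.6667 / (2.1602 · 1.7078) = 1.6667 / 3.6893 = 0.4518
  r[U,W] = 0.6667 / (2.1602 · 1.4142) = 0.6667 / 3.0551 = 0.2182
  r[V,V] = 1 (diagonal).
  r[V,W] = 2.3333 / (1.7078 · 1.4142) = 2.3333 / 2.4152 = 0.9661
  r[W,W] = 1 (diagonal).

R is symmetric with unit diagonal. Assembling:

R = [[1, 0.4518, 0.2182],
 [0.4518, 1, 0.9661],
 [0.2182, 0.9661, 1]]


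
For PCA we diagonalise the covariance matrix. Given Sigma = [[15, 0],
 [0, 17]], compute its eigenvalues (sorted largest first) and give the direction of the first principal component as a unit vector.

Step 1 — characteristic polynomial of 2×2 Sigma:
  det(Sigma - λI) = λ² - trace · λ + det = 0.
  trace = 15 + 17 = 32, det = 15·17 - (0)² = 255.
Step 2 — discriminant:
  Δ = trace² - 4·det = 1024 - 1020 = 4.
Step 3 — eigenvalues:
  λ = (trace ± √Δ)/2 = (32 ± 2)/2,
  λ_1 = 17,  λ_2 = 15.

Step 4 — unit eigenvector for λ_1: Sigma is diagonal, so its eigenvectors are the coordinate axes. λ_1 = 17 is the diagonal entry on the second coordinate axis, hence
  v_1 = (0, 1) (||v_1|| = 1).

λ_1 = 17,  λ_2 = 15;  v_1 ≈ (0, 1)


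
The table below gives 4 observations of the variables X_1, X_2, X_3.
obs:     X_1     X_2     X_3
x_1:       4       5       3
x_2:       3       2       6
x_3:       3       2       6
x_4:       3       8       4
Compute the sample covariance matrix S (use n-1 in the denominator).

Step 1 — column means:
  mean(X_1) = (4 + 3 + 3 + 3) / 4 = 13/4 = 3.25
  mean(X_2) = (5 + 2 + 2 + 8) / 4 = 17/4 = 4.25
  mean(X_3) = (3 + 6 + 6 + 4) / 4 = 19/4 = 4.75

Step 2 — sample covariance S[i,j] = (1/(n-1)) · Σ_k (x_{k,i} - mean_i) · (x_{k,j} - mean_j), with n-1 = 3.
  S[X_1,X_1] = ((0.75)·(0.75) + (-0.25)·(-0.25) + (-0.25)·(-0.25) + (-0.25)·(-0.25)) / 3 = 0.75/3 = 0.25
  S[X_1,X_2] = ((0.75)·(0.75) + (-0.25)·(-2.25) + (-0.25)·(-2.25) + (-0.25)·(3.75)) / 3 = 0.75/3 = 0.25
  S[X_1,X_3] = ((0.75)·(-1.75) + (-0.25)·(1.25) + (-0.25)·(1.25) + (-0.25)·(-0.75)) / 3 = -1.75/3 = -0.5833
  S[X_2,X_2] = ((0.75)·(0.75) + (-2.25)·(-2.25) + (-2.25)·(-2.25) + (3.75)·(3.75)) / 3 = 24.75/3 = 8.25
  S[X_2,X_3] = ((0.75)·(-1.75) + (-2.25)·(1.25) + (-2.25)·(1.25) + (3.75)·(-0.75)) / 3 = -9.75/3 = -3.25
  S[X_3,X_3] = ((-1.75)·(-1.75) + (1.25)·(1.25) + (1.25)·(1.25) + (-0.75)·(-0.75)) / 3 = 6.75/3 = 2.25

S is symmetric (S[j,i] = S[i,j]). Assembling:

S = [[0.25, 0.25, -0.5833],
 [0.25, 8.25, -3.25],
 [-0.5833, -3.25, 2.25]]


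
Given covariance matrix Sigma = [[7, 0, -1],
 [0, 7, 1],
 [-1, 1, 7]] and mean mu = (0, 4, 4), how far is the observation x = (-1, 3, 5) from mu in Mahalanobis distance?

Step 1 — centre the observation: (x - mu) = (-1, -1, 1).

Step 2 — invert Sigma (cofactor / det for 3×3, or solve directly):
  Sigma^{-1} = [[0.1459, -0.003, 0.0213],
 [-0.003, 0.1459, -0.0213],
 [0.0213, -0.0213, 0.1489]].

Step 3 — form the quadratic (x - mu)^T · Sigma^{-1} · (x - mu):
  Sigma^{-1} · (x - mu) = (-0.1216, -0.1641, 0.1489).
  (x - mu)^T · [Sigma^{-1} · (x - mu)] = (-1)·(-0.1216) + (-1)·(-0.1641) + (1)·(0.1489) = 0.4347.

Step 4 — take square root: d = √(0.4347) ≈ 0.6593.

d(x, mu) = √(0.4347) ≈ 0.6593
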